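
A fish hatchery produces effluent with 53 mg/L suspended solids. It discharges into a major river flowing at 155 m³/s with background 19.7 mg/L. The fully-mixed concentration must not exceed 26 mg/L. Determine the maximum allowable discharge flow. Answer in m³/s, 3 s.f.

Mass balance at complete mixing: C_std·(Q_w + Q_r) = Q_w·C_e + Q_r·C_b.
Rearranging, Q_w = Q_r·(C_std − C_b)/(C_e − C_std) = 155·(26 − 19.7) / (53 − 26) = 36.17 m³/s.

36.2 m³/s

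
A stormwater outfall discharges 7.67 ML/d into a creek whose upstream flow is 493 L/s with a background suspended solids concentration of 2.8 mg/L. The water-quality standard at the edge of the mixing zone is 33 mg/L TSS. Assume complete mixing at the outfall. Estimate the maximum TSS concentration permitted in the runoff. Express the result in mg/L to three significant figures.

201 mg/L

7.67 ML/d = 0.08877 m³/s.
493 L/s = 0.493 m³/s.
Mass balance: 33·0.5818 = 0.08877·Cₑ + 0.493·2.8.
Cₑ = (19.2 − 1.38) / 0.08877 = 200.7 mg/L.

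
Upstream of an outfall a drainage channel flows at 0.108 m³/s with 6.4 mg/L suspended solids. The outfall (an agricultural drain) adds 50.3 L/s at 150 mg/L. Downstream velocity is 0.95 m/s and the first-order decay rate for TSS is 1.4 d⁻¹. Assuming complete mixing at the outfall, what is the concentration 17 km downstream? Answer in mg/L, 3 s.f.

50.3 L/s = 0.0503 m³/s.
After complete mixing, C₀ = (0.0503·150 + 0.108·6.4) / 0.1583 = 52.03 mg/L.
Travel time t = 1.7e+04 m / 0.95 m/s = 1.789e+04 s = 0.2071 d.
C = 52.03·exp(−1.4·0.2071) = 52.03·0.7483 = 38.93 mg/L.

38.9 mg/L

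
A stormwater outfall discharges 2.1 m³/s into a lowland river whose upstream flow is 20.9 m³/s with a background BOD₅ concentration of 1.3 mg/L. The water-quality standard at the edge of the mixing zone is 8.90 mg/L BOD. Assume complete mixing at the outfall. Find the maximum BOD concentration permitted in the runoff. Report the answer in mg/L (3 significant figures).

84.5 mg/L

Mass balance: 8.9·23 = 2.1·Cₑ + 20.9·1.3.
Cₑ = (204.7 − 27.17) / 2.1 = 84.54 mg/L.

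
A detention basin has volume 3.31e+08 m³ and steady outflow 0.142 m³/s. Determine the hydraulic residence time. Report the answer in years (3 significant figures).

Q = 0.142 m³/s × 3.156e+07 s/yr = 4.481e+06 m³/yr.
Hydraulic residence time τ = V/Q = 3.31e+08/4.481e+06 = 73.86 yr.

73.9 yr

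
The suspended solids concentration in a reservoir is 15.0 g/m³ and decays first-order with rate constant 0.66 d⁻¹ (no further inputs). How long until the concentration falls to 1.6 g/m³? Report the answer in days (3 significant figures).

3.39 d

t = ln(C₀/C)/k = ln(15.0/1.6)/0.66 = 2.238/0.66 = 3.391 d.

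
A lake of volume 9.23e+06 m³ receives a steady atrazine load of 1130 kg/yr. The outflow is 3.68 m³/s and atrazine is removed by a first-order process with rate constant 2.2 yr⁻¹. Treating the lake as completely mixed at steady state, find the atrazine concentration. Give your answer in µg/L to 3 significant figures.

8.28 µg/L

Outflow Q = 3.68 m³/s × 3.156e+07 s/yr = 1.161e+08 m³/yr.
Steady-state CSTR mass balance: W = Q·C + k·V·C, so C = W/(Q + kV).
Q + kV = 1.161e+08 + 2.2·9.23e+06 = 1.364e+08 m³/yr.
C = 1130/1.364e+08 = 8.282e-06 kg/m³ = 0.008282 mg/L = 8.282 µg/L.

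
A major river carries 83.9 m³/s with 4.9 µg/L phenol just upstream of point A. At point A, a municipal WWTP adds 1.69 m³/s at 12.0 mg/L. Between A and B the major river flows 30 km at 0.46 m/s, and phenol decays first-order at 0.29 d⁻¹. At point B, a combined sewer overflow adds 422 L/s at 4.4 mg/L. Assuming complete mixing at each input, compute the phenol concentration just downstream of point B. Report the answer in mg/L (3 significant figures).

4.9 µg/L = 0.0049 mg/L.
After input A: C = (83.9·0.0049 + 1.69·12) / 85.59 = 0.2417 mg/L.
Over the 30 km reach to input B (t = 6.522e+04 s = 0.7548 d), decay gives C = 0.2417·exp(−0.29·0.7548) = 0.1942 mg/L.
422 L/s = 0.422 m³/s.
After input B: C = (85.59·0.1942 + 0.422·4.4) / 86.01 = 0.2149 mg/L.

0.215 mg/L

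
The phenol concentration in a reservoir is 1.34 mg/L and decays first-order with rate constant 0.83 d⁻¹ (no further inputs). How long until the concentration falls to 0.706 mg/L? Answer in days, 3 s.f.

t = ln(C₀/C)/k = ln(1.34/0.706)/0.83 = 0.6408/0.83 = 0.7721 d.

0.772 d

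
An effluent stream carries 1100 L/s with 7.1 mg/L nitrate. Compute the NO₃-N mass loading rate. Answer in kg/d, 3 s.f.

1100 L/s = 1.1 m³/s.
Mass flux = Q·C = 1.1 m³/s × 7.1 g/m³ = 7.81 g/s.
= 7.81 g/s × 86.4 = 674.8 kg/d.

675 kg/d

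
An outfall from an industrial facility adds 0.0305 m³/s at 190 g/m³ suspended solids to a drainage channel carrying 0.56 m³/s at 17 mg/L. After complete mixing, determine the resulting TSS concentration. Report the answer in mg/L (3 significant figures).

25.9 mg/L

Conservation of mass across the mixing zone: C = (0.0305·190 + 0.56·17) / (0.0305 + 0.56) = 15.32/0.5905 = 25.94 mg/L.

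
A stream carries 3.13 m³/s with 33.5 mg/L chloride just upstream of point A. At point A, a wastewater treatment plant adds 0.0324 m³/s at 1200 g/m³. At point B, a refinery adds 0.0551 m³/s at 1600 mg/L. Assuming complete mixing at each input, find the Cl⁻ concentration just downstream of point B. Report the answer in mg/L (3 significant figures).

After input A: C = (3.13·33.5 + 0.0324·1200) / 3.162 = 45.45 mg/L.
After input B: C = (3.162·45.45 + 0.0551·1600) / 3.217 = 72.07 mg/L.

72.1 mg/L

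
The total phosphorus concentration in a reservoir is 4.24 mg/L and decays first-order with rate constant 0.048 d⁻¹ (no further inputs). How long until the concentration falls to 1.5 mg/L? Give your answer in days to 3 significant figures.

21.6 d

t = ln(C₀/C)/k = ln(4.24/1.5)/0.048 = 1.039/0.048 = 21.65 d.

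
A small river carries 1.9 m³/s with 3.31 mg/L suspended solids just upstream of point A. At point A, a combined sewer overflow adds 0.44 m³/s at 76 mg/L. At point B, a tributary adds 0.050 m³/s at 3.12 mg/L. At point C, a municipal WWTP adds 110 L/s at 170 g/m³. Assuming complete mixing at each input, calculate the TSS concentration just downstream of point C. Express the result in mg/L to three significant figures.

After input A: C = (1.9·3.31 + 0.44·76) / 2.34 = 16.98 mg/L.
After input B: C = (2.34·16.98 + 0.05·3.12) / 2.39 = 16.69 mg/L.
110 L/s = 0.11 m³/s.
After input C: C = (2.39·16.69 + 0.11·170) / 2.5 = 23.43 mg/L.

23.4 mg/L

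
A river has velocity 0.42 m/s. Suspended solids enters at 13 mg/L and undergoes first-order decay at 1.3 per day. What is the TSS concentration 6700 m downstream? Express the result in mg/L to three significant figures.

10.2 mg/L

Travel time t = 6700 m / 0.42 m/s = 6700/0.42 = 1.595e+04 s = 0.1846 d.
First-order decay: C = 13·exp(−1.3·0.1846) = 13·0.7866 = 10.23 mg/L.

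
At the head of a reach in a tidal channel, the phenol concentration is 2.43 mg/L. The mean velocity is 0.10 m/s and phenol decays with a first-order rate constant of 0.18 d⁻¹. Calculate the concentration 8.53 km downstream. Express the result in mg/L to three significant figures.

2.03 mg/L

Travel time t = 8.53 km / 0.10 m/s = 8530/0.10 = 8.53e+04 s = 0.9873 d.
First-order decay: C = 2.43·exp(−0.18·0.9873) = 2.43·0.8372 = 2.034 mg/L.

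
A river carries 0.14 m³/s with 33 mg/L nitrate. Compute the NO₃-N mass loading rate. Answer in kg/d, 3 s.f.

Mass flux = Q·C = 0.14 m³/s × 33 g/m³ = 4.62 g/s.
= 4.62 g/s × 86.4 = 399.2 kg/d.

399 kg/d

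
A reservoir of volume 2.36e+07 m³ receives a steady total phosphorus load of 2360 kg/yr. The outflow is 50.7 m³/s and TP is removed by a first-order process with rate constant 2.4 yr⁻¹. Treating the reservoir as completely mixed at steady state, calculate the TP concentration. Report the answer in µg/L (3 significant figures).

1.42 µg/L

Outflow Q = 50.7 m³/s × 3.156e+07 s/yr = 1.6e+09 m³/yr.
Steady-state CSTR mass balance: W = Q·C + k·V·C, so C = W/(Q + kV).
Q + kV = 1.6e+09 + 2.4·2.36e+07 = 1.657e+09 m³/yr.
C = 2360/1.657e+09 = 1.425e-06 kg/m³ = 0.001425 mg/L = 1.425 µg/L.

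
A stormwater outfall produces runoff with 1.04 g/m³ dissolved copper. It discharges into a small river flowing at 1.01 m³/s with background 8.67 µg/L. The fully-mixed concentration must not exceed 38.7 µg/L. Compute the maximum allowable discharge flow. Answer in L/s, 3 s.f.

30.3 L/s

8.67 µg/L = 0.00867 mg/L.
38.7 µg/L = 0.0387 mg/L.
Mass balance at complete mixing: C_std·(Q_w + Q_r) = Q_w·C_e + Q_r·C_b.
Rearranging, Q_w = Q_r·(C_std − C_b)/(C_e − C_std) = 1.01·(0.0387 − 0.00867) / (1.04 − 0.0387) = 0.03029 m³/s.
= 30.29 L/s.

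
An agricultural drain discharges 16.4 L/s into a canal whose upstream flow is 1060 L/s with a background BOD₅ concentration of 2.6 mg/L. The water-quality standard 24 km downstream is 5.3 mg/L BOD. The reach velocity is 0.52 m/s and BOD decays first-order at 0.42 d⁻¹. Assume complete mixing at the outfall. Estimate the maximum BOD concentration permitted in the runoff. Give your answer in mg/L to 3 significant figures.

267 mg/L

16.4 L/s = 0.0164 m³/s.
1060 L/s = 1.06 m³/s.
Travel time to the compliance point: t = 2.4e+04/0.52 = 4.615e+04 s = 0.5342 d; decay factor exp(−0.42·0.5342) = 0.799.
So the concentration just after mixing may be at most 5.3/0.799 = 6.633 mg/L.
Mass balance: 6.633·1.076 = 0.0164·Cₑ + 1.06·2.6.
Cₑ = (7.14 − 2.756) / 0.0164 = 267.3 mg/L.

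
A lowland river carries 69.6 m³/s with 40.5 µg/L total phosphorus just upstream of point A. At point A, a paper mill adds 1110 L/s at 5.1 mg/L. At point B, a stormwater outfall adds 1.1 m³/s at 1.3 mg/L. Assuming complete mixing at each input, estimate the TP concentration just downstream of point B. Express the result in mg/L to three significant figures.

0.138 mg/L

40.5 µg/L = 0.0405 mg/L.
1110 L/s = 1.11 m³/s.
After input A: C = (69.6·0.0405 + 1.11·5.1) / 70.71 = 0.1199 mg/L.
After input B: C = (70.71·0.1199 + 1.1·1.3) / 71.81 = 0.138 mg/L.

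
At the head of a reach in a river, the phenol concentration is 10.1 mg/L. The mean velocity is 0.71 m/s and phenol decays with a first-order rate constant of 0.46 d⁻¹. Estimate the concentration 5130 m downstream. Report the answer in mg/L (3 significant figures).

Travel time t = 5130 m / 0.71 m/s = 5130/0.71 = 7225 s = 0.08363 d.
First-order decay: C = 10.1·exp(−0.46·0.08363) = 10.1·0.9623 = 9.719 mg/L.

9.72 mg/L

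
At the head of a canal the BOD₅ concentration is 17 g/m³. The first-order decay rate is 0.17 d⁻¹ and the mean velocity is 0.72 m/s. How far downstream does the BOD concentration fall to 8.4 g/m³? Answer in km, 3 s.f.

258 km

From C = C₀·e^(−kt), t = ln(C₀/C)/k = ln(17/8.4)/0.17 = 0.705/0.17 = 4.147 d.
Distance = v·t = 0.72 m/s × 3.583e+05 s = 2.58e+05 m = 258 km.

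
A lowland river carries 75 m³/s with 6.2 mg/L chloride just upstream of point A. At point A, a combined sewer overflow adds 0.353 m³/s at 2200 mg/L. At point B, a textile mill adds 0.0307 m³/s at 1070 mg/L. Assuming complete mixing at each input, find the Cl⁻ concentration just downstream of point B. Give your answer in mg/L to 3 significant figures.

16.9 mg/L

After input A: C = (75·6.2 + 0.353·2200) / 75.35 = 16.48 mg/L.
After input B: C = (75.35·16.48 + 0.0307·1070) / 75.38 = 16.91 mg/L.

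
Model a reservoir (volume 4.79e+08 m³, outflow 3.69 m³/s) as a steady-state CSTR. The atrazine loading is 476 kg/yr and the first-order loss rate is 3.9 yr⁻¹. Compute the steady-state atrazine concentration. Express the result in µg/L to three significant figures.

0.240 µg/L

Outflow Q = 3.69 m³/s × 3.156e+07 s/yr = 1.164e+08 m³/yr.
Steady-state CSTR mass balance: W = Q·C + k·V·C, so C = W/(Q + kV).
Q + kV = 1.164e+08 + 3.9·4.79e+08 = 1.985e+09 m³/yr.
C = 476/1.985e+09 = 2.399e-07 kg/m³ = 0.0002399 mg/L = 0.2399 µg/L.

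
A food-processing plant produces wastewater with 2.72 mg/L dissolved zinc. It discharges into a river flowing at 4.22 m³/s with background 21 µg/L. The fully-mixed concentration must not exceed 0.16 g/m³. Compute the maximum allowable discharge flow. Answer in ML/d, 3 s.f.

21 µg/L = 0.021 mg/L.
Mass balance at complete mixing: C_std·(Q_w + Q_r) = Q_w·C_e + Q_r·C_b.
Rearranging, Q_w = Q_r·(C_std − C_b)/(C_e − C_std) = 4.22·(0.16 − 0.021) / (2.72 − 0.16) = 0.2291 m³/s.
= 19.8 ML/d.

19.8 ML/d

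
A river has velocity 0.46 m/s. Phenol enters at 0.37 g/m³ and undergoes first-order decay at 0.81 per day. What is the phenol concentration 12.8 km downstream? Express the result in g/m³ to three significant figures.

Travel time t = 12.8 km / 0.46 m/s = 1.28e+04/0.46 = 2.783e+04 s = 0.3221 d.
First-order decay: C = 0.37·exp(−0.81·0.3221) = 0.37·0.7704 = 0.285 g/m³.

0.285 g/m³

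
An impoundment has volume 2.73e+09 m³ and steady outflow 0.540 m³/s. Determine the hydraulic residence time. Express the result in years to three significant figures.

160 yr

Q = 0.540 m³/s × 3.156e+07 s/yr = 1.704e+07 m³/yr.
Hydraulic residence time τ = V/Q = 2.73e+09/1.704e+07 = 160.2 yr.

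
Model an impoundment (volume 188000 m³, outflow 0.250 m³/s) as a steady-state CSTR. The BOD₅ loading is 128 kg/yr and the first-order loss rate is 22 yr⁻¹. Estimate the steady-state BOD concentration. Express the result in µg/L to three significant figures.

Outflow Q = 0.250 m³/s × 3.156e+07 s/yr = 7.889e+06 m³/yr.
Steady-state CSTR mass balance: W = Q·C + k·V·C, so C = W/(Q + kV).
Q + kV = 7.889e+06 + 22·188000 = 1.203e+07 m³/yr.
C = 128/1.203e+07 = 1.064e-05 kg/m³ = 0.01064 mg/L = 10.64 µg/L.

10.6 µg/L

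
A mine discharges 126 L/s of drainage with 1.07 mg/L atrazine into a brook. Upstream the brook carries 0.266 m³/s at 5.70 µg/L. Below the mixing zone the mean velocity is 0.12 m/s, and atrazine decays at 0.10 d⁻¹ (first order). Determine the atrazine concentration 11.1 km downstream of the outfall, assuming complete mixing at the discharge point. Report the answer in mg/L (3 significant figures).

126 L/s = 0.126 m³/s.
5.70 µg/L = 0.0057 mg/L.
After complete mixing, C₀ = (0.126·1.07 + 0.266·0.0057) / 0.392 = 0.3478 mg/L.
Travel time t = 1.11e+04 m / 0.12 m/s = 9.25e+04 s = 1.071 d.
C = 0.3478·exp(−0.10·1.071) = 0.3478·0.8985 = 0.3125 mg/L.

0.312 mg/L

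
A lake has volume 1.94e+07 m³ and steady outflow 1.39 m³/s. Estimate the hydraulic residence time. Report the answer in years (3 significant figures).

0.442 yr

Q = 1.39 m³/s × 3.156e+07 s/yr = 4.387e+07 m³/yr.
Hydraulic residence time τ = V/Q = 1.94e+07/4.387e+07 = 0.4423 yr.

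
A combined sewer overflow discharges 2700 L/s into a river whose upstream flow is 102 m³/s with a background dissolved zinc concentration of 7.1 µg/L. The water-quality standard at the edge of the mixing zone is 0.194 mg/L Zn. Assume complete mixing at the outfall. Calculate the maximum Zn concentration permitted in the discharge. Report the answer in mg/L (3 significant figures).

2700 L/s = 2.7 m³/s.
7.1 µg/L = 0.0071 mg/L.
Mass balance: 0.194·104.7 = 2.7·Cₑ + 102·0.0071.
Cₑ = (20.31 − 0.7242) / 2.7 = 7.255 mg/L.

7.25 mg/L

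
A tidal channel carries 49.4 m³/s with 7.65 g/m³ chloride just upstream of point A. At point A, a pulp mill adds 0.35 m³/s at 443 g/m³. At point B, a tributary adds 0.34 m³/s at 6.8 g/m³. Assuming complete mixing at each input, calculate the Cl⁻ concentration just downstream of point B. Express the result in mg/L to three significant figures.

10.7 mg/L

After input A: C = (49.4·7.65 + 0.35·443) / 49.75 = 10.71 mg/L.
After input B: C = (49.75·10.71 + 0.34·6.8) / 50.09 = 10.69 mg/L.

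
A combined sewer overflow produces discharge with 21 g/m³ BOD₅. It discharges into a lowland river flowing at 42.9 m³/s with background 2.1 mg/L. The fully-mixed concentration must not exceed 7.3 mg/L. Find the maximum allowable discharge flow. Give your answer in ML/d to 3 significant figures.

Mass balance at complete mixing: C_std·(Q_w + Q_r) = Q_w·C_e + Q_r·C_b.
Rearranging, Q_w = Q_r·(C_std − C_b)/(C_e − C_std) = 42.9·(7.3 − 2.1) / (21 − 7.3) = 16.28 m³/s.
= 1407 ML/d.

1410 ML/d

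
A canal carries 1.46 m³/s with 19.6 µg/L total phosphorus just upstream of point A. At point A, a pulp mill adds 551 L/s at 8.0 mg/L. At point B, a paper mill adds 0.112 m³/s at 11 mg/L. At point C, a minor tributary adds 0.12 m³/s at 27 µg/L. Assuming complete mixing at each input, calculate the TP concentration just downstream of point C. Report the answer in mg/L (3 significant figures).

2.53 mg/L

19.6 µg/L = 0.0196 mg/L.
551 L/s = 0.551 m³/s.
After input A: C = (1.46·0.0196 + 0.551·8) / 2.011 = 2.206 mg/L.
After input B: C = (2.011·2.206 + 0.112·11) / 2.123 = 2.67 mg/L.
27 µg/L = 0.027 mg/L.
After input C: C = (2.123·2.67 + 0.12·0.027) / 2.243 = 2.529 mg/L.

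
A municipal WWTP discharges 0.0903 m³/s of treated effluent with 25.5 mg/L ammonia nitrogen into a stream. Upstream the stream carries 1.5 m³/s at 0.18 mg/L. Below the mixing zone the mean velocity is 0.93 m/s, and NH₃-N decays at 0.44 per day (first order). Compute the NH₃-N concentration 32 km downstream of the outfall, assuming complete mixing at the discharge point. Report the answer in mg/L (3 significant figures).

1.36 mg/L

After complete mixing, C₀ = (0.0903·25.5 + 1.5·0.18) / 1.59 = 1.618 mg/L.
Travel time t = 3.2e+04 m / 0.93 m/s = 3.441e+04 s = 0.3982 d.
C = 1.618·exp(−0.44·0.3982) = 1.618·0.8393 = 1.358 mg/L.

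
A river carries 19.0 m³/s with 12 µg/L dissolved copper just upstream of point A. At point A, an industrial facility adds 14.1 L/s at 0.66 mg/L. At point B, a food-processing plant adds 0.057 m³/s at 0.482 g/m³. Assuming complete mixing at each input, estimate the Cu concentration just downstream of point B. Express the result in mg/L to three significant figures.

12 µg/L = 0.012 mg/L.
14.1 L/s = 0.0141 m³/s.
After input A: C = (19·0.012 + 0.0141·0.66) / 19.01 = 0.01248 mg/L.
After input B: C = (19.01·0.01248 + 0.057·0.482) / 19.07 = 0.01388 mg/L.

0.0139 mg/L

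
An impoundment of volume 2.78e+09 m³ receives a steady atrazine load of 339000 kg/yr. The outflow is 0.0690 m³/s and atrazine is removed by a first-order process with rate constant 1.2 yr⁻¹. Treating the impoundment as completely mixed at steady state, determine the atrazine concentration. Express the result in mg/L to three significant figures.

0.102 mg/L

Outflow Q = 0.0690 m³/s × 3.156e+07 s/yr = 2.177e+06 m³/yr.
Steady-state CSTR mass balance: W = Q·C + k·V·C, so C = W/(Q + kV).
Q + kV = 2.177e+06 + 1.2·2.78e+09 = 3.338e+09 m³/yr.
C = 339000/3.338e+09 = 0.0001016 kg/m³ = 0.1016 mg/L.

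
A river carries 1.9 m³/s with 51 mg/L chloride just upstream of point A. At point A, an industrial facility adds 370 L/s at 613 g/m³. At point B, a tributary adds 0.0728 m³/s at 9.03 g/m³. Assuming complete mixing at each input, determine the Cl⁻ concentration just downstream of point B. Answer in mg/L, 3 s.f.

370 L/s = 0.37 m³/s.
After input A: C = (1.9·51 + 0.37·613) / 2.27 = 142.6 mg/L.
After input B: C = (2.27·142.6 + 0.0728·9.03) / 2.343 = 138.5 mg/L.

138 mg/L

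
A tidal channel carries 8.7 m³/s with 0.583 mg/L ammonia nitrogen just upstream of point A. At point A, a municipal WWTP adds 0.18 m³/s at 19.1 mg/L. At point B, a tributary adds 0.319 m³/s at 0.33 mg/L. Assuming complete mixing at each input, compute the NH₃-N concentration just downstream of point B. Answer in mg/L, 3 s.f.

After input A: C = (8.7·0.583 + 0.18·19.1) / 8.88 = 0.9583 mg/L.
After input B: C = (8.88·0.9583 + 0.319·0.33) / 9.199 = 0.9366 mg/L.

0.937 mg/L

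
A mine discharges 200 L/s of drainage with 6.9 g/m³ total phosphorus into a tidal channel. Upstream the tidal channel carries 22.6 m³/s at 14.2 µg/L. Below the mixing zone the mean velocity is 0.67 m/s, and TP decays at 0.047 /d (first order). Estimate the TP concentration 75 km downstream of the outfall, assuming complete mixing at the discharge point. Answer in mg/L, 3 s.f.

200 L/s = 0.2 m³/s.
14.2 µg/L = 0.0142 mg/L.
After complete mixing, C₀ = (0.2·6.9 + 22.6·0.0142) / 22.8 = 0.0746 mg/L.
Travel time t = 7.5e+04 m / 0.67 m/s = 1.119e+05 s = 1.296 d.
C = 0.0746·exp(−0.047·1.296) = 0.0746·0.9409 = 0.07019 mg/L.

0.0702 mg/L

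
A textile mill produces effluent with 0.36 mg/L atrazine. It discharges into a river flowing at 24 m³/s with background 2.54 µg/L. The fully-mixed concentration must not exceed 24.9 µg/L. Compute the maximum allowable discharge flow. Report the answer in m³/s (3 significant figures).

1.60 m³/s

2.54 µg/L = 0.00254 mg/L.
24.9 µg/L = 0.0249 mg/L.
Mass balance at complete mixing: C_std·(Q_w + Q_r) = Q_w·C_e + Q_r·C_b.
Rearranging, Q_w = Q_r·(C_std − C_b)/(C_e − C_std) = 24·(0.0249 − 0.00254) / (0.36 − 0.0249) = 1.601 m³/s.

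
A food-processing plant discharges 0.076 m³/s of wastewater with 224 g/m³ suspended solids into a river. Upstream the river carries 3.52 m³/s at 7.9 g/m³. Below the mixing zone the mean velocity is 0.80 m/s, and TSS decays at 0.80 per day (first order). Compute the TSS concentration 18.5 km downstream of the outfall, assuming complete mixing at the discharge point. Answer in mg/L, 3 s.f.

10.1 mg/L

After complete mixing, C₀ = (0.076·224 + 3.52·7.9) / 3.596 = 12.47 mg/L.
Travel time t = 1.85e+04 m / 0.80 m/s = 2.312e+04 s = 0.2677 d.
C = 12.47·exp(−0.80·0.2677) = 12.47·0.8073 = 10.06 mg/L.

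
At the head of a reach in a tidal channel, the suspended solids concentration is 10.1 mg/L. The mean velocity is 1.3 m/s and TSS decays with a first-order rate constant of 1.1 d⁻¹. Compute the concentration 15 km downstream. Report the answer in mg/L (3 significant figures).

8.72 mg/L

Travel time t = 15 km / 1.3 m/s = 1.5e+04/1.3 = 1.154e+04 s = 0.1335 d.
First-order decay: C = 10.1·exp(−1.1·0.1335) = 10.1·0.8634 = 8.72 mg/L.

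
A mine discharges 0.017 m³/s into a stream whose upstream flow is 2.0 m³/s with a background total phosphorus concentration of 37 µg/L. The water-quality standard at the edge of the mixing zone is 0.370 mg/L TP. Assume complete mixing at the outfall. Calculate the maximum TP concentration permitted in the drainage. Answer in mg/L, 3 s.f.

39.5 mg/L

37 µg/L = 0.037 mg/L.
Mass balance: 0.37·2.017 = 0.017·Cₑ + 2·0.037.
Cₑ = (0.7463 − 0.074) / 0.017 = 39.55 mg/L.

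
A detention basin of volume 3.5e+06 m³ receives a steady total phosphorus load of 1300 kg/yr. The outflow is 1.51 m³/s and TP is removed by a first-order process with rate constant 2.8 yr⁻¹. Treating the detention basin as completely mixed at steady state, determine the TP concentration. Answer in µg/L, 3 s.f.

Outflow Q = 1.51 m³/s × 3.156e+07 s/yr = 4.765e+07 m³/yr.
Steady-state CSTR mass balance: W = Q·C + k·V·C, so C = W/(Q + kV).
Q + kV = 4.765e+07 + 2.8·3.5e+06 = 5.745e+07 m³/yr.
C = 1300/5.745e+07 = 2.263e-05 kg/m³ = 0.02263 mg/L = 22.63 µg/L.

22.6 µg/L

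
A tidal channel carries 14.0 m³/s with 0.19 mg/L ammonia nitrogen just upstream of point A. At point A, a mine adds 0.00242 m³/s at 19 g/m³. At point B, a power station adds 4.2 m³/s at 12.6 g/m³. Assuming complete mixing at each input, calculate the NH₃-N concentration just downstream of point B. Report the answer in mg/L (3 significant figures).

After input A: C = (14·0.19 + 0.00242·19) / 14 = 0.1933 mg/L.
After input B: C = (14·0.1933 + 4.2·12.6) / 18.2 = 3.056 mg/L.

3.06 mg/L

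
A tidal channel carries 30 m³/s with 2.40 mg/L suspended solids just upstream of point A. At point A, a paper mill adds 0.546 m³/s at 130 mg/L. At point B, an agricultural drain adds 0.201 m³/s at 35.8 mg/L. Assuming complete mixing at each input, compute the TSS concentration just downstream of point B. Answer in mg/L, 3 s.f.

After input A: C = (30·2.4 + 0.546·130) / 30.55 = 4.681 mg/L.
After input B: C = (30.55·4.681 + 0.201·35.8) / 30.75 = 4.884 mg/L.

4.88 mg/L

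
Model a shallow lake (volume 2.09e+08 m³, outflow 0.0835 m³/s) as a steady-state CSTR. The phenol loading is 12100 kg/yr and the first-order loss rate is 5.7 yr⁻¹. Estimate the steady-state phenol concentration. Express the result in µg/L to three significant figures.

10.1 µg/L

Outflow Q = 0.0835 m³/s × 3.156e+07 s/yr = 2.635e+06 m³/yr.
Steady-state CSTR mass balance: W = Q·C + k·V·C, so C = W/(Q + kV).
Q + kV = 2.635e+06 + 5.7·2.09e+08 = 1.194e+09 m³/yr.
C = 12100/1.194e+09 = 1.013e-05 kg/m³ = 0.01013 mg/L = 10.13 µg/L.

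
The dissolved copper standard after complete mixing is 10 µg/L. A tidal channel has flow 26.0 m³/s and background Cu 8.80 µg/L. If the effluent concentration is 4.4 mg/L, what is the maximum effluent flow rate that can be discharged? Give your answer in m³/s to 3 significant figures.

8.80 µg/L = 0.0088 mg/L.
10 µg/L = 0.01 mg/L.
Mass balance at complete mixing: C_std·(Q_w + Q_r) = Q_w·C_e + Q_r·C_b.
Rearranging, Q_w = Q_r·(C_std − C_b)/(C_e − C_std) = 26.0·(0.01 − 0.0088) / (4.4 − 0.01) = 0.007107 m³/s.

0.00711 m³/s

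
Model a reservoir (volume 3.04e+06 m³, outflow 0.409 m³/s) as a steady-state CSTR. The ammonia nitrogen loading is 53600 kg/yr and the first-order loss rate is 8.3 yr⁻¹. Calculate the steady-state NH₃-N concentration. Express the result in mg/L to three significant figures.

Outflow Q = 0.409 m³/s × 3.156e+07 s/yr = 1.291e+07 m³/yr.
Steady-state CSTR mass balance: W = Q·C + k·V·C, so C = W/(Q + kV).
Q + kV = 1.291e+07 + 8.3·3.04e+06 = 3.814e+07 m³/yr.
C = 53600/3.814e+07 = 0.001405 kg/m³ = 1.405 mg/L.

1.41 mg/L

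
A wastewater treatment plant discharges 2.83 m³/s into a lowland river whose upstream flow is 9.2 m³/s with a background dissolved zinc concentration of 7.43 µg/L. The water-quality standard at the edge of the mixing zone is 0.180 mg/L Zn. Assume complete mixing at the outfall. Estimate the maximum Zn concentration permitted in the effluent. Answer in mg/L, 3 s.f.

0.741 mg/L

7.43 µg/L = 0.00743 mg/L.
Mass balance: 0.18·12.03 = 2.83·Cₑ + 9.2·0.00743.
Cₑ = (2.165 − 0.06836) / 2.83 = 0.741 mg/L.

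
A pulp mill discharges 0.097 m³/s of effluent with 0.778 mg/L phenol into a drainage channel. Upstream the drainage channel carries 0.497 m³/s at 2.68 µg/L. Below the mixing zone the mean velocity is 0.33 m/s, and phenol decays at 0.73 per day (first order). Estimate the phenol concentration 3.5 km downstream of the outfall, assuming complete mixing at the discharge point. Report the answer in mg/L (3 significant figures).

2.68 µg/L = 0.00268 mg/L.
After complete mixing, C₀ = (0.097·0.778 + 0.497·0.00268) / 0.594 = 0.1293 mg/L.
Travel time t = 3500 m / 0.33 m/s = 1.061e+04 s = 0.1228 d.
C = 0.1293·exp(−0.73·0.1228) = 0.1293·0.9143 = 0.1182 mg/L.

0.118 mg/L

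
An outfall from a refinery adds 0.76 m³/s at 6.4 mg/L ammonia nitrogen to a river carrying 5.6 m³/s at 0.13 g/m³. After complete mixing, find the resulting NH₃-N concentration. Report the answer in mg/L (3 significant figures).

0.879 mg/L

By mass balance at complete mixing, C = (0.76·6.4 + 5.6·0.13) / (0.76 + 5.6) = 5.592/6.36 = 0.8792 mg/L.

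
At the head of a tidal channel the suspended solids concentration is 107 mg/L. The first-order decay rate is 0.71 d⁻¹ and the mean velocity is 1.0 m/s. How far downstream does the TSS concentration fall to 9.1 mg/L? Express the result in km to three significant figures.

300 km

From C = C₀·e^(−kt), t = ln(C₀/C)/k = ln(107/9.1)/0.71 = 2.465/0.71 = 3.471 d.
Distance = v·t = 1.0 m/s × 2.999e+05 s = 2.999e+05 m = 299.9 km.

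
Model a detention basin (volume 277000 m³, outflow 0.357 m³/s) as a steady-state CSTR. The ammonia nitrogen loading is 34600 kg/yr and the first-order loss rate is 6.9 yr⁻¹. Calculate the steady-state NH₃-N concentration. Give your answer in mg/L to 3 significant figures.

2.63 mg/L

Outflow Q = 0.357 m³/s × 3.156e+07 s/yr = 1.127e+07 m³/yr.
Steady-state CSTR mass balance: W = Q·C + k·V·C, so C = W/(Q + kV).
Q + kV = 1.127e+07 + 6.9·277000 = 1.318e+07 m³/yr.
C = 34600/1.318e+07 = 0.002626 kg/m³ = 2.626 mg/L.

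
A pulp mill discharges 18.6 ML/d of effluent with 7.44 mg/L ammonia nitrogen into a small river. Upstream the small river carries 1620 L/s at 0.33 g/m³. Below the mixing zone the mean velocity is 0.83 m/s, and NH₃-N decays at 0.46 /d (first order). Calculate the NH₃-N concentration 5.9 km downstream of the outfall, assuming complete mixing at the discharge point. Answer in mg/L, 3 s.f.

1.12 mg/L

18.6 ML/d = 0.2153 m³/s.
1620 L/s = 1.62 m³/s.
After complete mixing, C₀ = (0.2153·7.44 + 1.62·0.33) / 1.835 = 1.164 mg/L.
Travel time t = 5900 m / 0.83 m/s = 7108 s = 0.08227 d.
C = 1.164·exp(−0.46·0.08227) = 1.164·0.9629 = 1.121 mg/L.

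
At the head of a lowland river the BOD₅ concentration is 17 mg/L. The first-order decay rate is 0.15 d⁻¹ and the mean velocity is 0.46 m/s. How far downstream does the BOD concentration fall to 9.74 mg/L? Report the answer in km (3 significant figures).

148 km

From C = C₀·e^(−kt), t = ln(C₀/C)/k = ln(17/9.74)/0.15 = 0.557/0.15 = 3.713 d.
Distance = v·t = 0.46 m/s × 3.208e+05 s = 1.476e+05 m = 147.6 km.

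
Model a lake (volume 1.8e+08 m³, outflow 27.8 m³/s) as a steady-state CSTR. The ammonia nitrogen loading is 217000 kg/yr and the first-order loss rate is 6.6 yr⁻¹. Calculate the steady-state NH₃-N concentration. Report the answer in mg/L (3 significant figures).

0.105 mg/L

Outflow Q = 27.8 m³/s × 3.156e+07 s/yr = 8.773e+08 m³/yr.
Steady-state CSTR mass balance: W = Q·C + k·V·C, so C = W/(Q + kV).
Q + kV = 8.773e+08 + 6.6·1.8e+08 = 2.065e+09 m³/yr.
C = 217000/2.065e+09 = 0.0001051 kg/m³ = 0.1051 mg/L.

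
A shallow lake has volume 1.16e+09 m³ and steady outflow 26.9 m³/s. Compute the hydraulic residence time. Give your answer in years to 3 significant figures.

1.37 yr

Q = 26.9 m³/s × 3.156e+07 s/yr = 8.489e+08 m³/yr.
Hydraulic residence time τ = V/Q = 1.16e+09/8.489e+08 = 1.366 yr.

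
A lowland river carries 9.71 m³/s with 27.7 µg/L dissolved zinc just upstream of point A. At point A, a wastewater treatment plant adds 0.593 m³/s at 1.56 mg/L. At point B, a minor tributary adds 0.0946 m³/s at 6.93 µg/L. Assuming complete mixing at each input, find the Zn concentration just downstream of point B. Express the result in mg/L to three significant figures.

27.7 µg/L = 0.0277 mg/L.
After input A: C = (9.71·0.0277 + 0.593·1.56) / 10.3 = 0.1159 mg/L.
6.93 µg/L = 0.00693 mg/L.
After input B: C = (10.3·0.1159 + 0.0946·0.00693) / 10.4 = 0.1149 mg/L.

0.115 mg/L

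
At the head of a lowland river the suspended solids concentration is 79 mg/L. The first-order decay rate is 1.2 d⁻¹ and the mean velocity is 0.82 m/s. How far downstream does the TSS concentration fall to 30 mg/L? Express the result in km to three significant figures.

57.2 km

From C = C₀·e^(−kt), t = ln(C₀/C)/k = ln(79/30)/1.2 = 0.9683/1.2 = 0.8069 d.
Distance = v·t = 0.82 m/s × 6.971e+04 s = 5.717e+04 m = 57.17 km.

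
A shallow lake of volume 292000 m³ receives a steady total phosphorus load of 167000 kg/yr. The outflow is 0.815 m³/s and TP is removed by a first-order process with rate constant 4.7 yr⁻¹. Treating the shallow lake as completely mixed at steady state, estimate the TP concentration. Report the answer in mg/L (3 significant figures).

Outflow Q = 0.815 m³/s × 3.156e+07 s/yr = 2.572e+07 m³/yr.
Steady-state CSTR mass balance: W = Q·C + k·V·C, so C = W/(Q + kV).
Q + kV = 2.572e+07 + 4.7·292000 = 2.709e+07 m³/yr.
C = 167000/2.709e+07 = 0.006164 kg/m³ = 6.164 mg/L.

6.16 mg/L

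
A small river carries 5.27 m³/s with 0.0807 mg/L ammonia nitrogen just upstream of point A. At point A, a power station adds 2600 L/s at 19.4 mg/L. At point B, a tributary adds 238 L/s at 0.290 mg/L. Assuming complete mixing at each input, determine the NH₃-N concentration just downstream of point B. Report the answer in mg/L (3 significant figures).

6.28 mg/L

2600 L/s = 2.6 m³/s.
After input A: C = (5.27·0.0807 + 2.6·19.4) / 7.87 = 6.463 mg/L.
238 L/s = 0.238 m³/s.
After input B: C = (7.87·6.463 + 0.238·0.29) / 8.108 = 6.282 mg/L.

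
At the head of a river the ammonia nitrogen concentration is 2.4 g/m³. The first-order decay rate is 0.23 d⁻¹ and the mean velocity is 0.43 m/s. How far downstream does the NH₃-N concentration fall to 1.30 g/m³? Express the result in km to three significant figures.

99.0 km

From C = C₀·e^(−kt), t = ln(C₀/C)/k = ln(2.4/1.30)/0.23 = 0.6131/0.23 = 2.666 d.
Distance = v·t = 0.43 m/s × 2.303e+05 s = 9.904e+04 m = 99.04 km.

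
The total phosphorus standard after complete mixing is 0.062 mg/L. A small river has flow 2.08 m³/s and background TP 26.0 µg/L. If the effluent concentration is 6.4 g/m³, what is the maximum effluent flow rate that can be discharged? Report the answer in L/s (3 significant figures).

26.0 µg/L = 0.026 mg/L.
Mass balance at complete mixing: C_std·(Q_w + Q_r) = Q_w·C_e + Q_r·C_b.
Rearranging, Q_w = Q_r·(C_std − C_b)/(C_e − C_std) = 2.08·(0.062 − 0.026) / (6.4 − 0.062) = 0.01181 m³/s.
= 11.81 L/s.

11.8 L/s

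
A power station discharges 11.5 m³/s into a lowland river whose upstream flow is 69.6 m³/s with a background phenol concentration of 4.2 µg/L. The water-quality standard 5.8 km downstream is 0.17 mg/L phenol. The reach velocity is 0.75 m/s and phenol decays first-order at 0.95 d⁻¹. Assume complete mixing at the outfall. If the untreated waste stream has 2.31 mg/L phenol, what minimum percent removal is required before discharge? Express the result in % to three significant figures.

4.2 µg/L = 0.0042 mg/L.
Travel time to the compliance point: t = 5800/0.75 = 7733 s = 0.08951 d; decay factor exp(−0.95·0.08951) = 0.9185.
So the concentration just after mixing may be at most 0.17/0.9185 = 0.1851 mg/L.
Mass balance: 0.1851·81.1 = 11.5·Cₑ + 69.6·0.0042.
Cₑ = (15.01 − 0.2923) / 11.5 = 1.28 mg/L.
Required removal = 1 − 1.28/2.31 = 44.6 %.

44.6 %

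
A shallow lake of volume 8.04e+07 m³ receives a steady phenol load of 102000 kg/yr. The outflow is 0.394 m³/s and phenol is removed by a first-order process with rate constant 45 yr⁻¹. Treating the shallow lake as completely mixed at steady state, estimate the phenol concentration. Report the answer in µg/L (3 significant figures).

Outflow Q = 0.394 m³/s × 3.156e+07 s/yr = 1.243e+07 m³/yr.
Steady-state CSTR mass balance: W = Q·C + k·V·C, so C = W/(Q + kV).
Q + kV = 1.243e+07 + 45·8.04e+07 = 3.63e+09 m³/yr.
C = 102000/3.63e+09 = 2.81e-05 kg/m³ = 0.0281 mg/L = 28.1 µg/L.

28.1 µg/L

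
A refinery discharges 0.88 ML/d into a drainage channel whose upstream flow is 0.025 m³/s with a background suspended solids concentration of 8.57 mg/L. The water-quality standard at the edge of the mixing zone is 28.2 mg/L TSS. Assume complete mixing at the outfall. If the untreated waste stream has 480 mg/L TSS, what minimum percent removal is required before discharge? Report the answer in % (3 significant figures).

0.88 ML/d = 0.01019 m³/s.
Mass balance: 28.2·0.03519 = 0.01019·Cₑ + 0.025·8.57.
Cₑ = (0.9922 − 0.2143) / 0.01019 = 76.38 mg/L.
Required removal = 1 − 76.38/480 = 84.09 %.

84.1 %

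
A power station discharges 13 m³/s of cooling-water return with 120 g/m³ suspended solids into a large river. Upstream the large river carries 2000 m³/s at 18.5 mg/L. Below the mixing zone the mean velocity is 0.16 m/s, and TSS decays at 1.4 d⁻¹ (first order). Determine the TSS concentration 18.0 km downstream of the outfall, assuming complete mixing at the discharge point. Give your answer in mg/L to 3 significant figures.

After complete mixing, C₀ = (13·120 + 2000·18.5) / 2013 = 19.16 mg/L.
Travel time t = 1.8e+04 m / 0.16 m/s = 1.125e+05 s = 1.302 d.
C = 19.16·exp(−1.4·1.302) = 19.16·0.1616 = 3.095 mg/L.

3.09 mg/L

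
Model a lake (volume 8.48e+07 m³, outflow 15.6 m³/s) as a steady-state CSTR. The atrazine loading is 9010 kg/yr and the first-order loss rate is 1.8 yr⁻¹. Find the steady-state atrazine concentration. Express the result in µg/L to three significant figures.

14.0 µg/L

Outflow Q = 15.6 m³/s × 3.156e+07 s/yr = 4.923e+08 m³/yr.
Steady-state CSTR mass balance: W = Q·C + k·V·C, so C = W/(Q + kV).
Q + kV = 4.923e+08 + 1.8·8.48e+07 = 6.449e+08 m³/yr.
C = 9010/6.449e+08 = 1.397e-05 kg/m³ = 0.01397 mg/L = 13.97 µg/L.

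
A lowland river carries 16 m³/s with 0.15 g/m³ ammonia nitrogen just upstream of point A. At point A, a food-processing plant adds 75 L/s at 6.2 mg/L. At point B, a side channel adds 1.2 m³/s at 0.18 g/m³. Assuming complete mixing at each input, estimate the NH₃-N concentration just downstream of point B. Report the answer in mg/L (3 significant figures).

75 L/s = 0.075 m³/s.
After input A: C = (16·0.15 + 0.075·6.2) / 16.07 = 0.1782 mg/L.
After input B: C = (16.07·0.1782 + 1.2·0.18) / 17.27 = 0.1784 mg/L.

0.178 mg/L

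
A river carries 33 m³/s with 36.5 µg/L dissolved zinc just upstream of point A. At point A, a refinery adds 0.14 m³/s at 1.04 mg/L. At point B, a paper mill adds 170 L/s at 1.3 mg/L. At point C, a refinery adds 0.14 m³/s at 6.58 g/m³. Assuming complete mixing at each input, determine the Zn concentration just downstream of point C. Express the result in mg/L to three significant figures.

0.0745 mg/L

36.5 µg/L = 0.0365 mg/L.
After input A: C = (33·0.0365 + 0.14·1.04) / 33.14 = 0.04074 mg/L.
170 L/s = 0.17 m³/s.
After input B: C = (33.14·0.04074 + 0.17·1.3) / 33.31 = 0.04717 mg/L.
After input C: C = (33.31·0.04717 + 0.14·6.58) / 33.45 = 0.07451 mg/L.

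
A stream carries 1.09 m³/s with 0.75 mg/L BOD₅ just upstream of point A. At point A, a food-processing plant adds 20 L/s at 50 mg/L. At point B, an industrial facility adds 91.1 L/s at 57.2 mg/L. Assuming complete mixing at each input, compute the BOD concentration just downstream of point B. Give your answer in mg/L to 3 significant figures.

5.85 mg/L

20 L/s = 0.02 m³/s.
After input A: C = (1.09·0.75 + 0.02·50) / 1.11 = 1.637 mg/L.
91.1 L/s = 0.0911 m³/s.
After input B: C = (1.11·1.637 + 0.0911·57.2) / 1.201 = 5.852 mg/L.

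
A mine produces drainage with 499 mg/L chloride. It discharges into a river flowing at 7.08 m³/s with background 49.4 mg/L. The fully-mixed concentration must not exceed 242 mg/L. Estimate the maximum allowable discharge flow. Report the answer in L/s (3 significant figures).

5310 L/s

Mass balance at complete mixing: C_std·(Q_w + Q_r) = Q_w·C_e + Q_r·C_b.
Rearranging, Q_w = Q_r·(C_std − C_b)/(C_e − C_std) = 7.08·(242 − 49.4) / (499 − 242) = 5.306 m³/s.
= 5306 L/s.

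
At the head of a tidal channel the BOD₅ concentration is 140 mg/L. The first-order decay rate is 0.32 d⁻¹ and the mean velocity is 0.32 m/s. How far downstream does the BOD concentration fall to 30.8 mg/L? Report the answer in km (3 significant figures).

From C = C₀·e^(−kt), t = ln(C₀/C)/k = ln(140/30.8)/0.32 = 1.514/0.32 = 4.732 d.
Distance = v·t = 0.32 m/s × 4.088e+05 s = 1.308e+05 m = 130.8 km.

131 km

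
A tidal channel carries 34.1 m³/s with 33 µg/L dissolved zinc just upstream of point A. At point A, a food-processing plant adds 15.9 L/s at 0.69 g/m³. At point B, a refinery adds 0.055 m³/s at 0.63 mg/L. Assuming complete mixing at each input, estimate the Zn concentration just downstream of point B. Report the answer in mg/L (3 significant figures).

33 µg/L = 0.033 mg/L.
15.9 L/s = 0.0159 m³/s.
After input A: C = (34.1·0.033 + 0.0159·0.69) / 34.12 = 0.03331 mg/L.
After input B: C = (34.12·0.03331 + 0.055·0.63) / 34.17 = 0.03427 mg/L.

0.0343 mg/L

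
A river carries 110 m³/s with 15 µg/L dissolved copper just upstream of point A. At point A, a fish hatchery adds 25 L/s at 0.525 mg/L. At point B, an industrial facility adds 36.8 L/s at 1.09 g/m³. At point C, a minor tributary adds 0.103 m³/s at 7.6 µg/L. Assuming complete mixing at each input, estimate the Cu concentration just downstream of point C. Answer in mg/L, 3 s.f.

0.0155 mg/L

15 µg/L = 0.015 mg/L.
25 L/s = 0.025 m³/s.
After input A: C = (110·0.015 + 0.025·0.525) / 110 = 0.01512 mg/L.
36.8 L/s = 0.0368 m³/s.
After input B: C = (110·0.01512 + 0.0368·1.09) / 110.1 = 0.01548 mg/L.
7.6 µg/L = 0.0076 mg/L.
After input C: C = (110.1·0.01548 + 0.103·0.0076) / 110.2 = 0.01547 mg/L.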